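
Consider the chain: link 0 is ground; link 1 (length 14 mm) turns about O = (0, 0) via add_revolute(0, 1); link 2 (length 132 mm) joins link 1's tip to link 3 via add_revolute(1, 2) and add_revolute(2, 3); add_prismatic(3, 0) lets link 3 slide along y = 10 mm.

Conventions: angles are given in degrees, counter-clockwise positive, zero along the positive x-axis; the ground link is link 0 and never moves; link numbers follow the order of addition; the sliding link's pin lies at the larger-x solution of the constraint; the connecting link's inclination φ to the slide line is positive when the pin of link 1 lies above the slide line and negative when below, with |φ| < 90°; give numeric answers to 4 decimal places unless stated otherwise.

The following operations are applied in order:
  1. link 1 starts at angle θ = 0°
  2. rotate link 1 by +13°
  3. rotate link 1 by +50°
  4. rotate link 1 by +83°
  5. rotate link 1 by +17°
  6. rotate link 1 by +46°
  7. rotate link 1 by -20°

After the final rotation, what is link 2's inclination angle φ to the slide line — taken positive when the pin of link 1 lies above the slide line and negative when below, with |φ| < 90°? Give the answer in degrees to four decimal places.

geometry: r = 14 mm, L = 132 mm, e = 10 mm; θ starts at 0°
rotate link 1 by +13°: θ ← 0° +13° = 13°
rotate link 1 by +50°: θ ← 13° +50° = 63°
rotate link 1 by +83°: θ ← 63° +83° = 146°
rotate link 1 by +17°: θ ← 146° +17° = 163°
rotate link 1 by +46°: θ ← 163° +46° = 209°
rotate link 1 by -20°: θ ← 209° -20° = 189°
h = r sin θ − e = -2.190083 − 10 = -12.190083
sin φ = h / L = -12.190083 / 132 = -0.09234911
φ = arcsin(-0.09234911) = -5.298764°

-5.2988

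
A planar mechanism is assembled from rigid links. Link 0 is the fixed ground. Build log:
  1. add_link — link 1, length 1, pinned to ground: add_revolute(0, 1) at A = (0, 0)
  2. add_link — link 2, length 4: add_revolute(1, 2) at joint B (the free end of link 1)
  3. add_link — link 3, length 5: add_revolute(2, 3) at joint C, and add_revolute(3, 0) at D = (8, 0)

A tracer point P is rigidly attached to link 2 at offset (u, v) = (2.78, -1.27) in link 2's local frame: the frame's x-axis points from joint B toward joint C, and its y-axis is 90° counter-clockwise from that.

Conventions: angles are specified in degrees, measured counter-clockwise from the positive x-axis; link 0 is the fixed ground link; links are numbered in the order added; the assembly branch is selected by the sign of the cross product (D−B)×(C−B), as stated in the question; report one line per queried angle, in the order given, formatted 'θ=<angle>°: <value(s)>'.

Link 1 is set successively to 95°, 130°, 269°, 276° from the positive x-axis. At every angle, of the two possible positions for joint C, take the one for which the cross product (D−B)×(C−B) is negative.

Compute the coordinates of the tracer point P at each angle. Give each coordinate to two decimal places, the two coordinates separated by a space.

A=(0,0), D=(8.00,0)
θ=95°: B = A + 1.00·(cos95°, sin95°) = (-0.0872, 0.9962)
θ=95°: |BD| = 8.1483
θ=95°: circle(B,4.00) ∩ circle(D,5.00): a=3.5219, h=1.8964
θ=95°:   candidates: C₊=(3.6402,2.4478) cross=15.453; C₋=(3.1764,-1.3166) cross=-15.453
θ=95°:   branch - wants cross < 0 → take C=(3.1764,-1.3166) (cross=-15.453)
θ=95°: ex = (C−B)/|BC| = (0.8159,-0.5782); ey = (0.5782,0.8159)
θ=95°: P = B + 2.78·ex + -1.27·ey = (1.4467,-1.6474)
θ=130°: B = A + 1.00·(cos130°, sin130°) = (-0.6428, 0.7660)
θ=130°: |BD| = 8.6767
θ=130°: circle(B,4.00) ∩ circle(D,5.00): a=3.8197, h=1.1874
θ=130°:   candidates: C₊=(3.2668,1.6116) cross=10.303; C₋=(3.0572,-0.7539) cross=-10.303
θ=130°:   branch - wants cross < 0 → take C=(3.0572,-0.7539) (cross=-10.303)
θ=130°: ex = (C−B)/|BC| = (0.9250,-0.3800); ey = (0.3800,0.9250)
θ=130°: P = B + 2.78·ex + -1.27·ey = (1.4461,-1.4651)
θ=269°: B = A + 1.00·(cos269°, sin269°) = (-0.0175, -0.9998)
θ=269°: |BD| = 8.0796
θ=269°: circle(B,4.00) ∩ circle(D,5.00): a=3.4828, h=1.9672
θ=269°:   candidates: C₊=(3.1951,1.3833) cross=15.894; C₋=(3.6820,-2.5210) cross=-15.894
θ=269°:   branch - wants cross < 0 → take C=(3.6820,-2.5210) (cross=-15.894)
θ=269°: ex = (C−B)/|BC| = (0.9249,-0.3803); ey = (0.3803,0.9249)
θ=269°: P = B + 2.78·ex + -1.27·ey = (2.0707,-3.2316)
θ=276°: B = A + 1.00·(cos276°, sin276°) = (0.1045, -0.9945)
θ=276°: |BD| = 7.9579
θ=276°: circle(B,4.00) ∩ circle(D,5.00): a=3.4135, h=2.0853
θ=276°:   candidates: C₊=(3.2306,1.5010) cross=16.594; C₋=(3.7518,-2.6369) cross=-16.594
θ=276°:   branch - wants cross < 0 → take C=(3.7518,-2.6369) (cross=-16.594)
θ=276°: ex = (C−B)/|BC| = (0.9118,-0.4106); ey = (0.4106,0.9118)
θ=276°: P = B + 2.78·ex + -1.27·ey = (2.1180,-3.2940)

θ=95°: 1.45 -1.65
θ=130°: 1.45 -1.47
θ=269°: 2.07 -3.23
θ=276°: 2.12 -3.29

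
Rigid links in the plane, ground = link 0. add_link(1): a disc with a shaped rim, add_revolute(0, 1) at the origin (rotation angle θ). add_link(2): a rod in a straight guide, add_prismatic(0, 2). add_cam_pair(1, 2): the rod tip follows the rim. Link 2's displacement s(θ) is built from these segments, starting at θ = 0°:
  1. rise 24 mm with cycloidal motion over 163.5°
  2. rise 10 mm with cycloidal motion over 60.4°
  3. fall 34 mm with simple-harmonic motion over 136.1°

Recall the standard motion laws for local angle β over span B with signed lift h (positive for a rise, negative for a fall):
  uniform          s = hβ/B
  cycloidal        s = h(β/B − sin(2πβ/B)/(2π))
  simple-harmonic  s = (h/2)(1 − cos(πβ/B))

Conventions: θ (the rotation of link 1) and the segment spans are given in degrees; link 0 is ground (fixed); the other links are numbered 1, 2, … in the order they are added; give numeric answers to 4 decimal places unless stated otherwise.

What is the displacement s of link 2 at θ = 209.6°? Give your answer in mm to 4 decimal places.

segment 1 (0° to 163.5°, cycloidal, h = 24) is passed completely: s = 0.0000 + (24) = 24.0000
θ = 209.6° falls in segment 2 (163.5° to 223.9°, cycloidal, h = 10): β = 209.6 − 163.5 = 46.1°, B = 60.4°; Δs = 10·(0.7632 − sin(2π·0.7632)/(2π)) = 9.2185; s = 24.0000 + 9.2185 = 33.2185

33.2185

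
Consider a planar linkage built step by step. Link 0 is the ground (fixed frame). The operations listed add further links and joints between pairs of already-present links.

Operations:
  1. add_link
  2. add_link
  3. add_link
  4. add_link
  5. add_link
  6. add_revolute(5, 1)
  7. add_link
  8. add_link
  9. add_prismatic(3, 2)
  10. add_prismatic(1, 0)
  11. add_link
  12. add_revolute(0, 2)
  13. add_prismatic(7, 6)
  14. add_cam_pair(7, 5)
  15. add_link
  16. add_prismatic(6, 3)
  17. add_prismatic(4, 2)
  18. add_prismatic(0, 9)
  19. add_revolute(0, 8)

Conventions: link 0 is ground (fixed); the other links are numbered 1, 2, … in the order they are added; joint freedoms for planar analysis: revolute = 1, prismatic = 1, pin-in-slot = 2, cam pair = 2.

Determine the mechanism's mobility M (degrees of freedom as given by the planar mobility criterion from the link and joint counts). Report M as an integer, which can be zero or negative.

ground; <1,0,0>
#1 <2,0,0>
#2 <3,0,0>
#3 <4,0,0>
#4 <5,0,0>
#5 <6,0,0>
R:5↔1 J1 <6,1,0>
#6 <7,1,0>
#7 <8,1,0>
P:3↔2 J1 <8,2,0>
P:1↔0 J1 <8,3,0>
#8 <9,3,0>
R:0↔2 J1 <9,4,0>
P:7↔6 J1 <9,5,0>
C:7↔5 J2 <9,5,1>
#9 <10,5,1>
P:6↔3 J1 <10,6,1>
P:4↔2 J1 <10,7,1>
P:0↔9 J1 <10,8,1>
R:0↔8 J1 <10,9,1>
3×9 − 2×9 − 1×1 = 8

M = 8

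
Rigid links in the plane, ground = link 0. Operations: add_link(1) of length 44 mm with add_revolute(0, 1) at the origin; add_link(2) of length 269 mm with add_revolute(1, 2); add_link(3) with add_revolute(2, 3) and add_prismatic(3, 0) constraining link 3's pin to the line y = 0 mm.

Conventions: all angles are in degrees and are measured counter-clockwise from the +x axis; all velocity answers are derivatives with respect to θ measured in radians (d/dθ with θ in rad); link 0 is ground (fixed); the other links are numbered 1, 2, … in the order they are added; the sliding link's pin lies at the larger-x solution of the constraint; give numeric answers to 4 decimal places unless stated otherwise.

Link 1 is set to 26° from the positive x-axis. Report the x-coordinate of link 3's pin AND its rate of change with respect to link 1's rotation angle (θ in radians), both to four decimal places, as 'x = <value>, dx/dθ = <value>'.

geometry: r = 44 mm, L = 269 mm, e = 0 mm
crank pin P = (r cos θ, r sin θ) = (39.546938, 19.288330)
h = r sin θ − e = 19.288330 − 0 = 19.288330
x = r cos θ + √(L² − h²) = 39.546938 + 268.307585 = 307.854523
dx/dθ = −r sin θ − h·r cos θ/√(L² − h²) (θ in radians; h = 19.288330) = -22.131315

x = 307.8545, dx/dθ = -22.1313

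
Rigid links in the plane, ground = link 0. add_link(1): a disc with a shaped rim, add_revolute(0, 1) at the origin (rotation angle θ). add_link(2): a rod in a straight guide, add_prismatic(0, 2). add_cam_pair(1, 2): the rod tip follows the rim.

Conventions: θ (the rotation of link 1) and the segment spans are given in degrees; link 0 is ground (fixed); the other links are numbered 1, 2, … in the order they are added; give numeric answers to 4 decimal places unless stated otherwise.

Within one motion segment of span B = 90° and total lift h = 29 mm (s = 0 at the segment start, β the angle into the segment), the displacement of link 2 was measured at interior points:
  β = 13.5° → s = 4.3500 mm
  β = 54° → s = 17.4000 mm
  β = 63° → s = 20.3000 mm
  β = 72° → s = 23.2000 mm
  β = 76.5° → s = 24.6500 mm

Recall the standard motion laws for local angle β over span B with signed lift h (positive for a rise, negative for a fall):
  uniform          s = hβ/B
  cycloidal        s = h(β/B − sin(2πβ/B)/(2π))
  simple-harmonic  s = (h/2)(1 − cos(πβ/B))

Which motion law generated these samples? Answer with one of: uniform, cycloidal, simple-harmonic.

candidates at β/B = r: uniform s = h·r (linear in β); cycloidal s = h·(r − sin(2πr)/(2π)); simple-harmonic s = (h/2)(1 − cos(πr))
β=13.5°: printed 4.3500 | uniform 4.3500, cycloidal 0.6160, simple-harmonic 1.5804
β=54°: printed 17.4000 | uniform 17.4000, cycloidal 20.1129, simple-harmonic 18.9807
β=63°: printed 20.3000 | uniform 20.3000, cycloidal 24.6896, simple-harmonic 23.0229
β=72°: printed 23.2000 | uniform 23.2000, cycloidal 27.5896, simple-harmonic 26.2307
β=76.5°: printed 24.6500 | uniform 24.6500, cycloidal 28.3840, simple-harmonic 27.4196
only one law matches every sample → uniform

uniform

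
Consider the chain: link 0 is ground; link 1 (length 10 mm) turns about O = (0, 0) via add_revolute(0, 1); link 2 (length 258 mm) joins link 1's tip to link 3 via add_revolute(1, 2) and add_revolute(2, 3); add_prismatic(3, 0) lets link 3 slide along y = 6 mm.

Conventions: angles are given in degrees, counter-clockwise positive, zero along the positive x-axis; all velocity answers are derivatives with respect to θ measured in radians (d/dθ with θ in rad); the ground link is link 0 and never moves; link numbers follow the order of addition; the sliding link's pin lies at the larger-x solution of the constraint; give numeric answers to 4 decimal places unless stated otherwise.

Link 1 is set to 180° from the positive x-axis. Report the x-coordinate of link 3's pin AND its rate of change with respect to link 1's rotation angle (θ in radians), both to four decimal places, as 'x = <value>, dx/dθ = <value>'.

geometry: r = 10 mm, L = 258 mm, e = 6 mm
crank pin P = (r cos θ, r sin θ) = (-10.000000, 0.000000)
h = r sin θ − e = 0.000000 − 6 = -6.000000
x = r cos θ + √(L² − h²) = -10.000000 + 257.930223 = 247.930223
dx/dθ = −r sin θ − h·r cos θ/√(L² − h²) (θ in radians; h = -6.000000) = -0.232621

x = 247.9302, dx/dθ = -0.2326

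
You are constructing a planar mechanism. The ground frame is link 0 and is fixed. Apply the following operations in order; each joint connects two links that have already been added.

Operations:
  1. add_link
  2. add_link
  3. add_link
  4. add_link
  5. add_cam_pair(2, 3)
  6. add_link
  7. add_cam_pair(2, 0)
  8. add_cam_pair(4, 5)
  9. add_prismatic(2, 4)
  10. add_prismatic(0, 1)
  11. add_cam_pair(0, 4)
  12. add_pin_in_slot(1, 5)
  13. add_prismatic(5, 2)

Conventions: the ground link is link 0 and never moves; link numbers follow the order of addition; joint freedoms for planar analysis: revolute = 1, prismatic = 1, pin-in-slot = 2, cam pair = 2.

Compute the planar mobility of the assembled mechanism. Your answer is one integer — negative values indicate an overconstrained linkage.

L=1 J1=0 J2=0
add link → L=2 J1=0 J2=0
add link → L=3 J1=0 J2=0
add link → L=4 J1=0 J2=0
add link → L=5 J1=0 J2=0
C@2,3 dof=2 J2 → L=5 J1=0 J2=1
add link → L=6 J1=0 J2=1
C@2,0 dof=2 J2 → L=6 J1=0 J2=2
C@4,5 dof=2 J2 → L=6 J1=0 J2=3
P@2,4 dof=1 J1 → L=6 J1=1 J2=3
P@0,1 dof=1 J1 → L=6 J1=2 J2=3
C@0,4 dof=2 J2 → L=6 J1=2 J2=4
PS@1,5 dof=2 J2 → L=6 J1=2 J2=5
P@5,2 dof=1 J1 → L=6 J1=3 J2=5
M=3(L−1)−2J1−J2=3·5−2·3−5=4

M = 4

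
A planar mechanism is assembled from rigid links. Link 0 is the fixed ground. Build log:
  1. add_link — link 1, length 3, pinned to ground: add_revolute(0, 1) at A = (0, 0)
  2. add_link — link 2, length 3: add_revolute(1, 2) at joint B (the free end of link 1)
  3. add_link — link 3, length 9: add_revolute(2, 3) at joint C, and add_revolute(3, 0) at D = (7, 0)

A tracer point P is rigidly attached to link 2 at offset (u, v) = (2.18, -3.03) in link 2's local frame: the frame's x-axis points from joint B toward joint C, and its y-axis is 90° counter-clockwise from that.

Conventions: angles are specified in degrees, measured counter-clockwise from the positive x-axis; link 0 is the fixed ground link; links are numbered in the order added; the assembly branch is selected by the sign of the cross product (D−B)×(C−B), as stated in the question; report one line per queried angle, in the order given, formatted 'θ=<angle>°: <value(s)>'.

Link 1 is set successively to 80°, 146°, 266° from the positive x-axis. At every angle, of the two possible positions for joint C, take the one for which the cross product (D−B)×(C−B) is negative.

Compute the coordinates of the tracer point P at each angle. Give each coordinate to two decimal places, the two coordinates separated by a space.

A=(0,0), D=(7.00,0)
θ=80°: B = A + 3.00·(cos80°, sin80°) = (0.5209, 2.9544)
θ=80°: |BD| = 7.1209
θ=80°: circle(B,3.00) ∩ circle(D,9.00): a=-1.4951, h=2.6009
θ=80°:   candidates: C₊=(0.2397,5.9412) cross=18.521; C₋=(-1.9185,1.2083) cross=-18.521
θ=80°:   branch - wants cross < 0 → take C=(-1.9185,1.2083) (cross=-18.521)
θ=80°: ex = (C−B)/|BC| = (-0.8132,-0.5820); ey = (0.5820,-0.8132)
θ=80°: P = B + 2.18·ex + -3.03·ey = (-3.0153,4.1494)
θ=146°: B = A + 3.00·(cos146°, sin146°) = (-2.4871, 1.6776)
θ=146°: |BD| = 9.6343
θ=146°: circle(B,3.00) ∩ circle(D,9.00): a=1.0805, h=2.7987
θ=146°:   candidates: C₊=(-0.9358,4.2453) cross=26.963; C₋=(-1.9104,-1.2665) cross=-26.963
θ=146°:   branch - wants cross < 0 → take C=(-1.9104,-1.2665) (cross=-26.963)
θ=146°: ex = (C−B)/|BC| = (0.1922,-0.9814); ey = (0.9814,0.1922)
θ=146°: P = B + 2.18·ex + -3.03·ey = (-5.0416,-1.0442)
θ=266°: B = A + 3.00·(cos266°, sin266°) = (-0.2093, -2.9927)
θ=266°: |BD| = 7.8058
θ=266°: circle(B,3.00) ∩ circle(D,9.00): a=-0.7091, h=2.9150
θ=266°:   candidates: C₊=(-1.9818,-0.5723) cross=22.754; C₋=(0.2534,-5.9568) cross=-22.754
θ=266°:   branch - wants cross < 0 → take C=(0.2534,-5.9568) (cross=-22.754)
θ=266°: ex = (C−B)/|BC| = (0.1542,-0.9880); ey = (0.9880,0.1542)
θ=266°: P = B + 2.18·ex + -3.03·ey = (-2.8668,-5.6139)

θ=80°: -3.02 4.15
θ=146°: -5.04 -1.04
θ=266°: -2.87 -5.61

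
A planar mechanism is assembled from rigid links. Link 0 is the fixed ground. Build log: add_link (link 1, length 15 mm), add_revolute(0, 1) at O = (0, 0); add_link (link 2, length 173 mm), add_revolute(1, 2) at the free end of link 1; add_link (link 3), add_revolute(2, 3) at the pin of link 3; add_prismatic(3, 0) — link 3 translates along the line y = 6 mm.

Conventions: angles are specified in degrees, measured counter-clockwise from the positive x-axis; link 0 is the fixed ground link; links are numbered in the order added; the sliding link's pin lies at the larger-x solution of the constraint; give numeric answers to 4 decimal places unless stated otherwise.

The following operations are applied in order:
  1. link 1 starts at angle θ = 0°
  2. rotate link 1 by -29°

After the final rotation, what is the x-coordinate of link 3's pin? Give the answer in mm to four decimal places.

geometry: r = 15 mm, L = 173 mm, e = 6 mm; θ starts at 0°
rotate link 1 by -29°: θ ← 0° -29° = -29°
crank pin P = (r cos θ, r sin θ) = (13.119296, -7.272144)
h = r sin θ − e = -7.272144 − 6 = -13.272144
x = r cos θ + √(L² − h²) = 13.119296 + 172.490145 = 185.609441

185.6094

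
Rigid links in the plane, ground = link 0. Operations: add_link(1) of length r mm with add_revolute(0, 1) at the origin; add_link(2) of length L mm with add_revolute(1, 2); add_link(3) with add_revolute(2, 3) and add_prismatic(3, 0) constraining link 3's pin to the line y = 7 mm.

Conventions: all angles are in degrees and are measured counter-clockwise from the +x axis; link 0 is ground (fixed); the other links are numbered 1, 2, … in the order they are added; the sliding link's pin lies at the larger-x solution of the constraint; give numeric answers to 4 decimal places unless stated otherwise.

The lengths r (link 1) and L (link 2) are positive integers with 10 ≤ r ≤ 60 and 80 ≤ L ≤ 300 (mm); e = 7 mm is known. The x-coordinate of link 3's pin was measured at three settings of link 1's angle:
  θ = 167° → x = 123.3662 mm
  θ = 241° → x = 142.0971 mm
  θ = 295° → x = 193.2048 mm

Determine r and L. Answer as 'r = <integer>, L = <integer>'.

constraint per measurement: (x − r cos θ)² + (r sin θ − e)² = L²
subtracting the θ₁ and θ₂ equations cancels the r² and L² terms:
r = (x₁² − x₂²) / (2[(x₁cos θ₁ + e sin θ₁) − (x₂cos θ₂ + e sin θ₂)]) = 56.9999 → r = 57
L² = (x₁ − r cos θ₁)² + (r sin θ₁ − e)² = 32041.0022 → L = 179.0000 → L = 179
check at θ₃=295°: x = 193.2048 (printed 193.2048) ✓

r = 57, L = 179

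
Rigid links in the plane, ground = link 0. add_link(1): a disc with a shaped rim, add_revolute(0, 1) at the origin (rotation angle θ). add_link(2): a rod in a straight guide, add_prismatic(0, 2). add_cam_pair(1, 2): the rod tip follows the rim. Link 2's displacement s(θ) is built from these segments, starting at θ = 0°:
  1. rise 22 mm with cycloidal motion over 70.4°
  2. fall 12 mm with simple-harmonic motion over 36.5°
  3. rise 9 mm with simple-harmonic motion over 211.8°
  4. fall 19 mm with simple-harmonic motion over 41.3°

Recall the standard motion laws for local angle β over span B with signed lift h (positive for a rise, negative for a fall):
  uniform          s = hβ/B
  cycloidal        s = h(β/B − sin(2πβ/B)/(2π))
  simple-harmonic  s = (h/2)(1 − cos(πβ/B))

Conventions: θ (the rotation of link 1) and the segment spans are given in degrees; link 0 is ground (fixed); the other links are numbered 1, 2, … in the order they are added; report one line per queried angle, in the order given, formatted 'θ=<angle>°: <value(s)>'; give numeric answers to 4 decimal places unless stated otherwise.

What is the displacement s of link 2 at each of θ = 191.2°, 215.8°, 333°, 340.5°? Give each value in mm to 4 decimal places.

segment 1 (0° to 70.4°, cycloidal, h = 22) is passed completely: s = 0.0000 + (22) = 22.0000
segment 2 (70.4° to 106.9°, simple-harmonic, h = -12) is passed completely: s = 22.0000 + (-12) = 10.0000
θ = 191.2° falls in segment 3 (106.9° to 318.7°, simple-harmonic, h = 9): β = 191.2 − 106.9 = 84.3°, B = 211.8°; Δs = 9/2·(1 − cos(π·0.3980)) = 3.0828; s = 10.0000 + 3.0828 = 13.0828
θ = 215.8° falls in segment 3 (106.9° to 318.7°, simple-harmonic, h = 9): β = 215.8 − 106.9 = 108.9°, B = 211.8°; Δs = 9/2·(1 − cos(π·0.5142)) = 4.7002; s = 10.0000 + 4.7002 = 14.7002
segment 3 (106.9° to 318.7°, simple-harmonic, h = 9) is passed completely: s = 10.0000 + (9) = 19.0000
θ = 333° falls in segment 4 (318.7° to 360°, simple-harmonic, h = -19): β = 333 − 318.7 = 14.3°, B = 41.3°; Δs = -19/2·(1 − cos(π·0.3462)) = -5.0876; s = 19.0000 − 5.0876 = 13.9124
θ = 340.5° falls in segment 4 (318.7° to 360°, simple-harmonic, h = -19): β = 340.5 − 318.7 = 21.8°, B = 41.3°; Δs = -19/2·(1 − cos(π·0.5278)) = -10.3300; s = 19.0000 − 10.3300 = 8.6700

θ=191.2°: 13.0828
θ=215.8°: 14.7002
θ=333°: 13.9124
θ=340.5°: 8.6700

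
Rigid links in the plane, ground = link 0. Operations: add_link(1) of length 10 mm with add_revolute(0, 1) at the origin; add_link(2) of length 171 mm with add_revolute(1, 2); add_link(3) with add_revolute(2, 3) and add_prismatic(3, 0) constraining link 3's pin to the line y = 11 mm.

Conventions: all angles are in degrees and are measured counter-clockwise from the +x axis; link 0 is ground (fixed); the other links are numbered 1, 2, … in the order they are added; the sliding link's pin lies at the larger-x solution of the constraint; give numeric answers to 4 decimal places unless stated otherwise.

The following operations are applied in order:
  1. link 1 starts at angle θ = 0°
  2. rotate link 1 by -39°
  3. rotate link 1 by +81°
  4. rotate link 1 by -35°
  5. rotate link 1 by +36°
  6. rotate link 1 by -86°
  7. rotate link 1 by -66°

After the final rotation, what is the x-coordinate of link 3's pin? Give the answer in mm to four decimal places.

geometry: r = 10 mm, L = 171 mm, e = 11 mm; θ starts at 0°
rotate link 1 by -39°: θ ← 0° -39° = -39°
rotate link 1 by +81°: θ ← -39° +81° = 42°
rotate link 1 by -35°: θ ← 42° -35° = 7°
rotate link 1 by +36°: θ ← 7° +36° = 43°
rotate link 1 by -86°: θ ← 43° -86° = -43°
rotate link 1 by -66°: θ ← -43° -66° = -109°
crank pin P = (r cos θ, r sin θ) = (-3.255682, -9.455186)
h = r sin θ − e = -9.455186 − 11 = -20.455186
x = r cos θ + √(L² − h²) = -3.255682 + 169.772157 = 166.516476

166.5165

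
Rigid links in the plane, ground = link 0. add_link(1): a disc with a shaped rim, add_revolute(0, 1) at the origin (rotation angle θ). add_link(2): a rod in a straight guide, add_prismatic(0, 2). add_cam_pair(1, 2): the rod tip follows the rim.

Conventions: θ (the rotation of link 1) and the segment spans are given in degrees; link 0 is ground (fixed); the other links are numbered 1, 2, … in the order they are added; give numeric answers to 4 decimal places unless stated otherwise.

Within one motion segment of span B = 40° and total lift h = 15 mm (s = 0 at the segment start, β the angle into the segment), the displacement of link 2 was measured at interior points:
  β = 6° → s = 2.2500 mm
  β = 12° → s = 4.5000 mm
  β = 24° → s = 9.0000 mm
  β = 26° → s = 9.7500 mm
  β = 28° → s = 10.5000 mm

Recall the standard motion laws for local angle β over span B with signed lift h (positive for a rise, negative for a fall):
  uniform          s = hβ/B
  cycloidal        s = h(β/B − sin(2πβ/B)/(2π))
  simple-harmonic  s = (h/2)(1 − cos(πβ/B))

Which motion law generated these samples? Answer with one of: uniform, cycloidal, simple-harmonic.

candidates at β/B = r: uniform s = h·r (linear in β); cycloidal s = h·(r − sin(2πr)/(2π)); simple-harmonic s = (h/2)(1 − cos(πr))
β=6°: printed 2.2500 | uniform 2.2500, cycloidal 0.3186, simple-harmonic 0.8175
β=12°: printed 4.5000 | uniform 4.5000, cycloidal 2.2295, simple-harmonic 3.0916
β=24°: printed 9.0000 | uniform 9.0000, cycloidal 10.4032, simple-harmonic 9.8176
β=26°: printed 9.7500 | uniform 9.7500, cycloidal 11.6814, simple-harmonic 10.9049
β=28°: printed 10.5000 | uniform 10.5000, cycloidal 12.7705, simple-harmonic 11.9084
only one law matches every sample → uniform

uniform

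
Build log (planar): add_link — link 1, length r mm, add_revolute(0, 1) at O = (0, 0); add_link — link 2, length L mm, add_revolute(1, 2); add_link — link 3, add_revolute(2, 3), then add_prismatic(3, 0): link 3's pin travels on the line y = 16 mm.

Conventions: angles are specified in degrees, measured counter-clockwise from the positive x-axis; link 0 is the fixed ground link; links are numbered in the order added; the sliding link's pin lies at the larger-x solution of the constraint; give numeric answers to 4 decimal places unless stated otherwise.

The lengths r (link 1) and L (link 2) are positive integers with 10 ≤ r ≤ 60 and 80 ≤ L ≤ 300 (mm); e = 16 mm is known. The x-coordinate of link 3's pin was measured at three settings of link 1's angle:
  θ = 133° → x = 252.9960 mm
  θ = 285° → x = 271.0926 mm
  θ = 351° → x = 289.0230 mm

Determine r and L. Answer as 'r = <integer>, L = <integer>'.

constraint per measurement: (x − r cos θ)² + (r sin θ − e)² = L²
subtracting the θ₁ and θ₂ equations cancels the r² and L² terms:
r = (x₁² − x₂²) / (2[(x₁cos θ₁ + e sin θ₁) − (x₂cos θ₂ + e sin θ₂)]) = 22.0000 → r = 22
L² = (x₁ − r cos θ₁)² + (r sin θ₁ − e)² = 71823.9887 → L = 268.0000 → L = 268
check at θ₃=351°: x = 289.0230 (printed 289.0230) ✓

r = 22, L = 268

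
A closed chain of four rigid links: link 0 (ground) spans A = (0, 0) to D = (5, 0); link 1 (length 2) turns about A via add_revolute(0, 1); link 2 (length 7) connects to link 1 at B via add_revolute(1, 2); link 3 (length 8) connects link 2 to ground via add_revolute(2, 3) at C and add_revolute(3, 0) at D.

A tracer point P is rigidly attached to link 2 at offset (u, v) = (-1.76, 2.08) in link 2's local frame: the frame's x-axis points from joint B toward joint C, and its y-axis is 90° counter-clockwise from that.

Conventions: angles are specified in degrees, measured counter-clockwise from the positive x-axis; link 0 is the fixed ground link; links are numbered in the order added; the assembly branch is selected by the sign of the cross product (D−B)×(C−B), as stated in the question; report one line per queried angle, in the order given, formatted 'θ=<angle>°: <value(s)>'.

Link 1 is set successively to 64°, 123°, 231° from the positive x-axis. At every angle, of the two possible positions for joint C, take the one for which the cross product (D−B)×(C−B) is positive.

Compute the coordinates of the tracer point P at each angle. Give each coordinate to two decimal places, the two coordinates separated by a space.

A=(0,0), D=(5.00,0)
θ=64°: B = A + 2.00·(cos64°, sin64°) = (0.8767, 1.7976)
θ=64°: |BD| = 4.4981
θ=64°: circle(B,7.00) ∩ circle(D,8.00): a=0.5816, h=6.9758
θ=64°:   candidates: C₊=(4.1977,7.9597) cross=31.378; C₋=(-1.3779,-4.8294) cross=-31.378
θ=64°:   branch + wants cross > 0 → take C=(4.1977,7.9597) (cross=31.378)
θ=64°: ex = (C−B)/|BC| = (0.4744,0.8803); ey = (-0.8803,0.4744)
θ=64°: P = B + -1.76·ex + 2.08·ey = (-1.7893,1.2351)
θ=123°: B = A + 2.00·(cos123°, sin123°) = (-1.0893, 1.6773)
θ=123°: |BD| = 6.3161
θ=123°: circle(B,7.00) ∩ circle(D,8.00): a=1.9706, h=6.7169
θ=123°:   candidates: C₊=(2.5943,7.6297) cross=42.424; C₋=(-0.9732,-5.3217) cross=-42.424
θ=123°:   branch + wants cross > 0 → take C=(2.5943,7.6297) (cross=42.424)
θ=123°: ex = (C−B)/|BC| = (0.5262,0.8503); ey = (-0.8503,0.5262)
θ=123°: P = B + -1.76·ex + 2.08·ey = (-3.7842,1.2753)
θ=231°: B = A + 2.00·(cos231°, sin231°) = (-1.2586, -1.5543)
θ=231°: |BD| = 6.4488
θ=231°: circle(B,7.00) ∩ circle(D,8.00): a=2.0614, h=6.6896
θ=231°:   candidates: C₊=(-0.8704,5.4349) cross=43.140; C₋=(2.3543,-7.5498) cross=-43.140
θ=231°:   branch + wants cross > 0 → take C=(-0.8704,5.4349) (cross=43.140)
θ=231°: ex = (C−B)/|BC| = (0.0555,0.9985); ey = (-0.9985,0.0555)
θ=231°: P = B + -1.76·ex + 2.08·ey = (-3.4331,-3.1962)

θ=64°: -1.79 1.24
θ=123°: -3.78 1.28
θ=231°: -3.43 -3.20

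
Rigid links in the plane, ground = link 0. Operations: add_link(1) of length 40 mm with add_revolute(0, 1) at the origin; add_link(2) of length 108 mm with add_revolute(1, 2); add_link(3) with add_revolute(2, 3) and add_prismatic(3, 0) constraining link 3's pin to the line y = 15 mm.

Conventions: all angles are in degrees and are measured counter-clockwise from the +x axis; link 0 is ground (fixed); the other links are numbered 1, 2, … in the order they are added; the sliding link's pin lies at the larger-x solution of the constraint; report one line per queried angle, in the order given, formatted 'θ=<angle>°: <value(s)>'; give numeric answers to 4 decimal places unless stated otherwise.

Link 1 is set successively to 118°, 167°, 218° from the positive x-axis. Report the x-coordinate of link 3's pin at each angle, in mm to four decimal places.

geometry: r = 40 mm, L = 108 mm, e = 15 mm
θ=118°: crank pin P = (r cos θ, r sin θ) = (-18.778863, 35.317904)
θ=118°: h = r sin θ − e = 35.317904 − 15 = 20.317904
θ=118°: x = r cos θ + √(L² − h²) = -18.778863 + 106.071593 = 87.292730
θ=167°: crank pin P = (r cos θ, r sin θ) = (-38.974803, 8.998042)
θ=167°: h = r sin θ − e = 8.998042 − 15 = -6.001958
θ=167°: x = r cos θ + √(L² − h²) = -38.974803 + 107.833096 = 68.858293
θ=218°: crank pin P = (r cos θ, r sin θ) = (-31.520430, -24.626459)
θ=218°: h = r sin θ − e = -24.626459 − 15 = -39.626459
θ=218°: x = r cos θ + √(L² − h²) = -31.520430 + 100.467625 = 68.947195

θ=118°: 87.2927
θ=167°: 68.8583
θ=218°: 68.9472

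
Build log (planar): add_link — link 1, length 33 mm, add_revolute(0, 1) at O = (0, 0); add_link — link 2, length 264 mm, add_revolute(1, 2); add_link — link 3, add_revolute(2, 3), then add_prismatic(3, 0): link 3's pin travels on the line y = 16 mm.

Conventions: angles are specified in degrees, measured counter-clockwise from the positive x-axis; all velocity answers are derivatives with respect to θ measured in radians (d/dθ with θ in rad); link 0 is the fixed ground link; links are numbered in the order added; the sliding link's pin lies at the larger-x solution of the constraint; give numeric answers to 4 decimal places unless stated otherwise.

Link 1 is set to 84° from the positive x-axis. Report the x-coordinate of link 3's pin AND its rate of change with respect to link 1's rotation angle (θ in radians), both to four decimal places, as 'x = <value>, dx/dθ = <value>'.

geometry: r = 33 mm, L = 264 mm, e = 16 mm
crank pin P = (r cos θ, r sin θ) = (3.449439, 32.819223)
h = r sin θ − e = 32.819223 − 16 = 16.819223
x = r cos θ + √(L² − h²) = 3.449439 + 263.463686 = 266.913125
dx/dθ = −r sin θ − h·r cos θ/√(L² − h²) (θ in radians; h = 16.819223) = -33.039431

x = 266.9131, dx/dθ = -33.0394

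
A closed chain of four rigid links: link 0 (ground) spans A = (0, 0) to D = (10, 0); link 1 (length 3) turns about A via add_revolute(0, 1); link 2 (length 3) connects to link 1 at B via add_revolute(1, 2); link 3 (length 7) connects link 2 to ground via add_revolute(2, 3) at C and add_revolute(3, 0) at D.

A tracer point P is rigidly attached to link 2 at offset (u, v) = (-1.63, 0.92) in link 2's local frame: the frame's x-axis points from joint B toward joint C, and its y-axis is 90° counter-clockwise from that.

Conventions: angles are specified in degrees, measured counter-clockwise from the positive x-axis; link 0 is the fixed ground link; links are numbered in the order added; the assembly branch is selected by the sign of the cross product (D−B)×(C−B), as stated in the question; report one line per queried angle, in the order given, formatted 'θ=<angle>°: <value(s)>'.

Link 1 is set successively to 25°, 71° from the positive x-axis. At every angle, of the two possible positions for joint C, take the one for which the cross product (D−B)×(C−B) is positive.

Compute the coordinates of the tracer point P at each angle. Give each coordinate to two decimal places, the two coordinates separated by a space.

A=(0,0), D=(10.00,0)
θ=25°: B = A + 3.00·(cos25°, sin25°) = (2.7189, 1.2679)
θ=25°: |BD| = 7.3906
θ=25°: circle(B,3.00) ∩ circle(D,7.00): a=0.9892, h=2.8322
θ=25°:   candidates: C₊=(4.1793,3.8884) cross=20.932; C₋=(3.2076,-1.6921) cross=-20.932
θ=25°:   branch + wants cross > 0 → take C=(4.1793,3.8884) (cross=20.932)
θ=25°: ex = (C−B)/|BC| = (0.4868,0.8735); ey = (-0.8735,0.4868)
θ=25°: P = B + -1.63·ex + 0.92·ey = (1.1218,0.2919)
θ=71°: B = A + 3.00·(cos71°, sin71°) = (0.9767, 2.8366)
θ=71°: |BD| = 9.4586
θ=71°: circle(B,3.00) ∩ circle(D,7.00): a=2.6149, h=1.4706
θ=71°:   candidates: C₊=(3.9122,3.4553) cross=13.909; C₋=(3.0302,0.6495) cross=-13.909
θ=71°:   branch + wants cross > 0 → take C=(3.9122,3.4553) (cross=13.909)
θ=71°: ex = (C−B)/|BC| = (0.9785,0.2062); ey = (-0.2062,0.9785)
θ=71°: P = B + -1.63·ex + 0.92·ey = (-0.8080,3.4006)

θ=25°: 1.12 0.29
θ=71°: -0.81 3.40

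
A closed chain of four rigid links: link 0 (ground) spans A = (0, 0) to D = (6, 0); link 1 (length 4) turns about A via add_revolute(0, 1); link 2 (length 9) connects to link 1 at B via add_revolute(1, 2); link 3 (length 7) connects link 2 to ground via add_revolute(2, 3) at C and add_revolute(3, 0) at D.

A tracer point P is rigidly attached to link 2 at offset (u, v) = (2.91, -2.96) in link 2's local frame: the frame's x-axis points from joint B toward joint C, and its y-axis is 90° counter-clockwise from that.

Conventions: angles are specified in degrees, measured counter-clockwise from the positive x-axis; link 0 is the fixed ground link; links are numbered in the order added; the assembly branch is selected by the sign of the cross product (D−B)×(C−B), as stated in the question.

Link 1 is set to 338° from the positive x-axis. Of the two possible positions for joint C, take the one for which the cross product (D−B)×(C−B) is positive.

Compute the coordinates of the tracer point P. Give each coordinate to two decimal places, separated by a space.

A=(0,0), D=(6.00,0)
B = A + 4.00·(cos338°, sin338°) = (3.7087, -1.4984)
|BD| = 2.7377
circle(B,9.00) ∩ circle(D,7.00): a=7.2131, h=5.3825
  candidates: C₊=(6.7996,6.9542) cross=14.736; C₋=(12.6915,-2.0552) cross=-14.736
  branch + wants cross > 0 → take C=(6.7996,6.9542) (cross=14.736)
ex = (C−B)/|BC| = (0.3434,0.9392); ey = (-0.9392,0.3434)
P = B + 2.91·ex + -2.96·ey = (7.4881,0.2180)

7.49 0.22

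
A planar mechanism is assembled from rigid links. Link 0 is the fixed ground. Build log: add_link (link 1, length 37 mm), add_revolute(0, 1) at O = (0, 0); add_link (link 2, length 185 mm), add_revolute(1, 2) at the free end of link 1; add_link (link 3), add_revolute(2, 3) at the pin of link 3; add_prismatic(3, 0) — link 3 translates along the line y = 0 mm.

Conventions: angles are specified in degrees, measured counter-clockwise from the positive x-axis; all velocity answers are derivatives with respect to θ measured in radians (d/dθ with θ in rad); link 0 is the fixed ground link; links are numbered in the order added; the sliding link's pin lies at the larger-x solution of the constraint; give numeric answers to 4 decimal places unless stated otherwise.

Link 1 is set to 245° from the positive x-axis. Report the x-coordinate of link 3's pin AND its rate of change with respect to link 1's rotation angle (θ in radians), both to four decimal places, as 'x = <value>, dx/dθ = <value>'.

geometry: r = 37 mm, L = 185 mm, e = 0 mm
crank pin P = (r cos θ, r sin θ) = (-15.636876, -33.533388)
h = r sin θ − e = -33.533388 − 0 = -33.533388
x = r cos θ + √(L² − h²) = -15.636876 + 181.935461 = 166.298585
dx/dθ = −r sin θ − h·r cos θ/√(L² − h²) (θ in radians; h = -33.533388) = 30.651281

x = 166.2986, dx/dθ = 30.6513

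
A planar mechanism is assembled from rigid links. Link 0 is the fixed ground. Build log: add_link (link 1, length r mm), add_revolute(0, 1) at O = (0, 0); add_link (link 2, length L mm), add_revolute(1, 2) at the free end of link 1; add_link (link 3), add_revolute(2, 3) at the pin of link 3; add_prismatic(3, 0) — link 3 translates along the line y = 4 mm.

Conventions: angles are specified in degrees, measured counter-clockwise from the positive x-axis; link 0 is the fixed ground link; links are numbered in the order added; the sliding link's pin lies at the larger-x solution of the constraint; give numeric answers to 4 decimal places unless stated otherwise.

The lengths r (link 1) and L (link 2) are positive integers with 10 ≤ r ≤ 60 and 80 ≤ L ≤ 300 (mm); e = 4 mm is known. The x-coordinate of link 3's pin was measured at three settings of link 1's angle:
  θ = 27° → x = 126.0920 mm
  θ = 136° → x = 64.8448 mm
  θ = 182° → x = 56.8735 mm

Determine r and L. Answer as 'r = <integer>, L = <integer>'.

constraint per measurement: (x − r cos θ)² + (r sin θ − e)² = L²
subtracting the θ₁ and θ₂ equations cancels the r² and L² terms:
r = (x₁² − x₂²) / (2[(x₁cos θ₁ + e sin θ₁) − (x₂cos θ₂ + e sin θ₂)]) = 37.0000 → r = 37
L² = (x₁ − r cos θ₁)² + (r sin θ₁ − e)² = 8836.0005 → L = 94.0000 → L = 94
check at θ₃=182°: x = 56.8735 (printed 56.8735) ✓

r = 37, L = 94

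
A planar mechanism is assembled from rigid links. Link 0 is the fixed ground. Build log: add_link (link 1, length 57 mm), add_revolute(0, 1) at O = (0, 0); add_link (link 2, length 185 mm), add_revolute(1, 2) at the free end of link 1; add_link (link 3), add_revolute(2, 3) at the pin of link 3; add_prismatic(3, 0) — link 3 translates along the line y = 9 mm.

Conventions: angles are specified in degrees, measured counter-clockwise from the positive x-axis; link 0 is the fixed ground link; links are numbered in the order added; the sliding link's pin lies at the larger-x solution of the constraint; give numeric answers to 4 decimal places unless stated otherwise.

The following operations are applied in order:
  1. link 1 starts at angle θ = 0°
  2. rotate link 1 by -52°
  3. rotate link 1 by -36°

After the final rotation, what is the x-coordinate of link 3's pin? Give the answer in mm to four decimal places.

geometry: r = 57 mm, L = 185 mm, e = 9 mm; θ starts at 0°
rotate link 1 by -52°: θ ← 0° -52° = -52°
rotate link 1 by -36°: θ ← -52° -36° = -88°
crank pin P = (r cos θ, r sin θ) = (1.989271, -56.965277)
h = r sin θ − e = -56.965277 − 9 = -65.965277
x = r cos θ + √(L² − h²) = 1.989271 + 172.839759 = 174.829030

174.8290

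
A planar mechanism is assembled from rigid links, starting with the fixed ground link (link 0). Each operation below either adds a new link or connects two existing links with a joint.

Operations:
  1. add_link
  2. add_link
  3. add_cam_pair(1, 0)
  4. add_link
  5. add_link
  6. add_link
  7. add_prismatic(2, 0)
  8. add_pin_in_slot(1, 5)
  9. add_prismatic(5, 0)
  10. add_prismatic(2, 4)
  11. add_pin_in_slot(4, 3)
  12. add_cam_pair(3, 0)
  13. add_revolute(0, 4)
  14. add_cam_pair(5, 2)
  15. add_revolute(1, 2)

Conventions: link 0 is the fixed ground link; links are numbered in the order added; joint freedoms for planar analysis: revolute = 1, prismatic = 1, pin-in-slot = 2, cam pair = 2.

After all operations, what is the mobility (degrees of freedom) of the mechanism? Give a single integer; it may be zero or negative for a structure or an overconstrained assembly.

link 0 = ground. State L|J1|J2 = 1|0|0
+link1  2|0|0
+link2  3|0|0
C(1,0) f=2→J2  3|0|1
+link3  4|0|1
+link4  5|0|1
+link5  6|0|1
P(2,0) f=1→J1  6|1|1
PS(1,5) f=2→J2  6|1|2
P(5,0) f=1→J1  6|2|2
P(2,4) f=1→J1  6|3|2
PS(4,3) f=2→J2  6|3|3
C(3,0) f=2→J2  6|3|4
R(0,4) f=1→J1  6|4|4
C(5,2) f=2→J2  6|4|5
R(1,2) f=1→J1  6|5|5
M = 3(6−1)−2·5−5 = 15−10−5 = 0

M = 0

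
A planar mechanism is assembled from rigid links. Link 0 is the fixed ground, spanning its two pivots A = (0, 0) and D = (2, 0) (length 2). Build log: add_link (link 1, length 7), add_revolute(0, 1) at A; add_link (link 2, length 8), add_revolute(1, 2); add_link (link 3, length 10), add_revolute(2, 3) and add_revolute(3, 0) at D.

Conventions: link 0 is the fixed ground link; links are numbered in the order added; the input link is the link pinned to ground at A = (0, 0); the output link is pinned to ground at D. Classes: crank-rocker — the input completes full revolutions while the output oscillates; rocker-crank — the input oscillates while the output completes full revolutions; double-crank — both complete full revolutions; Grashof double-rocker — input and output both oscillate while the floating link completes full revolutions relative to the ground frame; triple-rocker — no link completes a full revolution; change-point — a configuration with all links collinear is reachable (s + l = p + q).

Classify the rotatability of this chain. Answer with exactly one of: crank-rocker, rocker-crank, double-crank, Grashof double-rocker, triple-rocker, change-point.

lengths: ground=2, input=7, coupler=8, output=10
sorted: s=2 (shortest), l=10 (longest), p+q=15
s + l = 12 vs p + q = 15
s + l < p + q (Grashof) with shortest = ground link → double-crank

double-crank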